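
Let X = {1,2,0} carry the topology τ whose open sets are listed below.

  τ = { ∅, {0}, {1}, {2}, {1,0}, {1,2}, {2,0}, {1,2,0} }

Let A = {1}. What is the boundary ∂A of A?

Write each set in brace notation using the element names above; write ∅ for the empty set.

∅

opens ⊆ A: ∅, {1}; union → int = {1}
complement {2,0}; its interior {2,0}; cl(A) = X∖{2,0} = {1}
boundary = {1} ∖ {1} = ∅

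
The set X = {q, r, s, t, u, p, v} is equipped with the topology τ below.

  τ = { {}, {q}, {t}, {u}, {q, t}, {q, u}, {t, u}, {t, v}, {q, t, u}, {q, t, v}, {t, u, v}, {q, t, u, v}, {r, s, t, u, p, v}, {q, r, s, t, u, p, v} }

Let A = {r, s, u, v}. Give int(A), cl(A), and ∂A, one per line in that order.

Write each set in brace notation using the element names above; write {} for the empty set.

U open, U⊆A: {}, {u}. int(A) = ⋃ = {u}
X∖A={q, t, p}, int(X∖A)={q, t}, hence cl(A)={r, s, u, p, v}
∂A: remove int from cl → {r, s, p, v}

int(A) = {u}
cl(A)  = {r, s, u, p, v}
∂A     = {r, s, p, v}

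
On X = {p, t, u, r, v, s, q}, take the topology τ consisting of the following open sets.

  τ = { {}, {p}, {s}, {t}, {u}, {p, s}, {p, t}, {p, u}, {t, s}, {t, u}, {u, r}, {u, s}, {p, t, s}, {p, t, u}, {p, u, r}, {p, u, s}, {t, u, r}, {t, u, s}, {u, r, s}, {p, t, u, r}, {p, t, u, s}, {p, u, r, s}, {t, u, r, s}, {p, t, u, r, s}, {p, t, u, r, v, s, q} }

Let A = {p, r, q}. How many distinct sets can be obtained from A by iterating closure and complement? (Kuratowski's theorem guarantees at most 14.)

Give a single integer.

complement {t, u, v, s}; its interior {t, u, s}; cl(A) = X∖{t, u, s} = {p, r, v, q}
With k = closure, c = complement:
  1. A     = {p, r, q}
  2. kA    = {p, r, v, q}
  3. cA    = {t, u, v, s}
  4. ckA   = {t, u, s}
  5. kcA   = {t, u, r, v, s, q}
  6. ckcA  = {p}
  7. kckcA = {p, v, q}
  8. ckckcA = {t, u, r, s}
k, c of each give nothing new

8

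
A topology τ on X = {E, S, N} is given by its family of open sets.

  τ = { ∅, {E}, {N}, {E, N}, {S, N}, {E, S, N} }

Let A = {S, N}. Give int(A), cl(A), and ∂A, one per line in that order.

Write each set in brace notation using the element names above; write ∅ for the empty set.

int(A) = {S, N}
cl(A)  = {S, N}
∂A     = ∅

interior: largest open inside A is {S, N} (from ∅, {N}, {S, N})
cl via duality: int({E}) = {E}, so X∖{E} = {S, N}
cl∖int = ∅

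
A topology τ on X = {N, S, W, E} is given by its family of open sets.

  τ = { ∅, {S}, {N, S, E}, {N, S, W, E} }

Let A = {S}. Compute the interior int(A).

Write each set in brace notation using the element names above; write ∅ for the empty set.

open subsets of A: ∅, {S}; so int(A) = {S}

{S}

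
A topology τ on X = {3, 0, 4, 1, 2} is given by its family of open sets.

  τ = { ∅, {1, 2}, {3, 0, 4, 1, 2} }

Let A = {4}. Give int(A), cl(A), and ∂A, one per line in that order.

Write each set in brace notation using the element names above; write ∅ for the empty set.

int(A) = ∅
cl(A)  = {3, 0, 4}
∂A     = {3, 0, 4}

U open, U⊆A: ∅. int(A) = ⋃ = ∅
X∖A={3, 0, 1, 2}, int(X∖A)={1, 2}, hence cl(A)={3, 0, 4}
∂A: remove int from cl → {3, 0, 4}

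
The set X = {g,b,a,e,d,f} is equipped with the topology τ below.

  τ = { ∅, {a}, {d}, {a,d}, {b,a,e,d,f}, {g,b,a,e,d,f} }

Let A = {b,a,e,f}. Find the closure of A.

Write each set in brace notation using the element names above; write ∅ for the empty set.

X∖A={g,d}, int(X∖A)={d}, hence cl(A)={g,b,a,e,f}

{g,b,a,e,f}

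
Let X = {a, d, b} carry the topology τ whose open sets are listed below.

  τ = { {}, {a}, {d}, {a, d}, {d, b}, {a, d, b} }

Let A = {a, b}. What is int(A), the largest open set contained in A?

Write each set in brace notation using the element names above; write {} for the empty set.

{a}

U open, U⊆A: {}, {a}. int(A) = ⋃ = {a}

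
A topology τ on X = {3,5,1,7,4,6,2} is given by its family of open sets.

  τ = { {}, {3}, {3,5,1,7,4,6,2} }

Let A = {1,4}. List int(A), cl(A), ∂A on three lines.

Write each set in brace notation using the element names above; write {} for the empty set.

interior: largest open inside A is {} (from {})
cl via duality: int({3,5,7,6,2}) = {3}, so X∖{3} = {5,1,7,4,6,2}
cl∖int = {5,1,7,4,6,2}

int(A) = {}
cl(A)  = {5,1,7,4,6,2}
∂A     = {5,1,7,4,6,2}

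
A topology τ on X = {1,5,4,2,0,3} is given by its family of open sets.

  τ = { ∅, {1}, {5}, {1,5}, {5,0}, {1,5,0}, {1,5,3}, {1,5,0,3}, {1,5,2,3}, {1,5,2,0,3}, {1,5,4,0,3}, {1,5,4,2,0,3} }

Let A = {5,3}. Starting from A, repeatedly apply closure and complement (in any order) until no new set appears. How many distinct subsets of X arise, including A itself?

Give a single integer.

complement {1,4,2,0}; its interior {1}; cl(A) = X∖{1} = {5,4,2,0,3}
With k = closure, c = complement:
  1. A     = {5,3}
  2. kA    = {5,4,2,0,3}
  3. cA    = {1,4,2,0}
  4. ckA   = {1}
  5. kcA   = {1,4,2,0,3}
  6. kckA  = {1,4,2,3}
  7. ckcA  = {5}
  8. ckckA = {5,0}
k, c of each give nothing new

8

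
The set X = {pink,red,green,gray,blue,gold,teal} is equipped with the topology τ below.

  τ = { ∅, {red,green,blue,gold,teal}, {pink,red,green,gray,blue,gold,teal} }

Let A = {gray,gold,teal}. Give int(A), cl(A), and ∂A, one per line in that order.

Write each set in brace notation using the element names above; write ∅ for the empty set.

int(A) = ∅
cl(A)  = {pink,red,green,gray,blue,gold,teal}
∂A     = {pink,red,green,gray,blue,gold,teal}

U open, U⊆A: ∅. int(A) = ⋃ = ∅
X∖A={pink,red,green,blue}, int(X∖A)=∅, hence cl(A)={pink,red,green,gray,blue,gold,teal}
∂A: remove int from cl → {pink,red,green,gray,blue,gold,teal}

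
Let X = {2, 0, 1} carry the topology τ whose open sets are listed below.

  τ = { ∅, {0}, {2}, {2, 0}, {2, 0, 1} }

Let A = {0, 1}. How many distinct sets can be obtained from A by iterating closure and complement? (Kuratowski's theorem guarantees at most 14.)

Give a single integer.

4

closure: X∖int(X∖A) = X∖{2} = {0, 1}
Let k=closure and c=complement:
  1. A     = {0, 1}
  2. cA    = {2}
  3. kcA   = {2, 1}
  4. ckcA  = {0}
— saturated at 4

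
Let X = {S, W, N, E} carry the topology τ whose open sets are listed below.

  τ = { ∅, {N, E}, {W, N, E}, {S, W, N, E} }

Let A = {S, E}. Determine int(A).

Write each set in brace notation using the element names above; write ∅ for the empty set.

∅

open subsets of A: ∅; so int(A) = ∅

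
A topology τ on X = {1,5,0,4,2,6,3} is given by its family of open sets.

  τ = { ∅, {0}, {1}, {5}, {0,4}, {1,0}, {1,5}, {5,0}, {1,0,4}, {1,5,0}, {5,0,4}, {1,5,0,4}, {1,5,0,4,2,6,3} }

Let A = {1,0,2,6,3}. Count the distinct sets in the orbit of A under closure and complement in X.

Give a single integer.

8

X∖A={5,4}, int(X∖A)={5}, hence cl(A)={1,0,4,2,6,3}
Orbit (k=closure, c=complement):
  1. A     = {1,0,2,6,3}
  2. kA    = {1,0,4,2,6,3}
  3. cA    = {5,4}
  4. ckA   = {5}
  5. kcA   = {5,4,2,6,3}
  6. kckA  = {5,2,6,3}
  7. ckcA  = {1,0}
  8. ckckA = {1,0,4}
(closed under both — stop)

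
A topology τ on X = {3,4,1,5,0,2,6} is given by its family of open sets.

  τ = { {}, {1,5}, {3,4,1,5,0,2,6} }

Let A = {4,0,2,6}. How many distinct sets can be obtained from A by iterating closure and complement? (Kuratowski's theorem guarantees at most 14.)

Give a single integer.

6

complement {3,1,5}; its interior {1,5}; cl(A) = X∖{1,5} = {3,4,0,2,6}
With k = closure, c = complement:
  1. A     = {4,0,2,6}
  2. kA    = {3,4,0,2,6}
  3. cA    = {3,1,5}
  4. ckA   = {1,5}
  5. kcA   = {3,4,1,5,0,2,6}
  6. ckcA  = {}
k, c of each give nothing new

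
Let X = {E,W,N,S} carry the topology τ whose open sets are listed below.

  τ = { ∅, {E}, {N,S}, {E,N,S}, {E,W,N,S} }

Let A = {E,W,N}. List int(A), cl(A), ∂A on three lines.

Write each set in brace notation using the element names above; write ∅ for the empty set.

U open, U⊆A: ∅, {E}. int(A) = ⋃ = {E}
X∖A={S}, int(X∖A)=∅, hence cl(A)={E,W,N,S}
∂A: remove int from cl → {W,N,S}

int(A) = {E}
cl(A)  = {E,W,N,S}
∂A     = {W,N,S}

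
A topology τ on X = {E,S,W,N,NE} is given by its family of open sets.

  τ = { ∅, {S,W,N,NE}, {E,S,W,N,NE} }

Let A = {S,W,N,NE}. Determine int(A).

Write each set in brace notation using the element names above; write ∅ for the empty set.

{S,W,N,NE}

opens ⊆ A: ∅, {S,W,N,NE}; union → int = {S,W,N,NE}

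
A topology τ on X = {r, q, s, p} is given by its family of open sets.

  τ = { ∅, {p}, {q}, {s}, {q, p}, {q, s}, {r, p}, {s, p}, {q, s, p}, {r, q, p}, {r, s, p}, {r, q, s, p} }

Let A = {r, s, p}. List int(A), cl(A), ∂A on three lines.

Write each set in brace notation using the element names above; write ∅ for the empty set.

int(A) = {r, s, p}
cl(A)  = {r, s, p}
∂A     = ∅

open subsets of A: ∅, {s}, {p}, {s, p}, {r, p}, {r, s, p}; so int(A) = {r, s, p}
closure: X∖int(X∖A) = X∖{q} = {r, s, p}
∂A = {r, s, p} minus {r, s, p} = ∅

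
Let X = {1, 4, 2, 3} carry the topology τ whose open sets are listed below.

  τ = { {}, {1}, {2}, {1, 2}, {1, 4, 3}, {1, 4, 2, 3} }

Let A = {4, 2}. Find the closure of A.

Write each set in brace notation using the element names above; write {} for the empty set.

X∖A={1, 3}, int(X∖A)={1}, hence cl(A)={4, 2, 3}

{4, 2, 3}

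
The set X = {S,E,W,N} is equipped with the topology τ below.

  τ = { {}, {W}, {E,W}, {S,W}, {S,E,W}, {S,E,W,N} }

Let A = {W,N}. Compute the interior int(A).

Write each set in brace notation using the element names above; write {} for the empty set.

opens ⊆ A: {}, {W}; union → int = {W}

{W}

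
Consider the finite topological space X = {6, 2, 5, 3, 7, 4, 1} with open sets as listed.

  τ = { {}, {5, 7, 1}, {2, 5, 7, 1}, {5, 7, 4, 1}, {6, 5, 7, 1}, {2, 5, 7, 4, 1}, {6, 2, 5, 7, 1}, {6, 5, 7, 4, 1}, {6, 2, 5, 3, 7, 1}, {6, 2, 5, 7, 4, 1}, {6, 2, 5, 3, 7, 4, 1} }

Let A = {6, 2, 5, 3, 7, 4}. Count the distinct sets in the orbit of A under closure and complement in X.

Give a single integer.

X∖A={1}, int(X∖A)={}, hence cl(A)={6, 2, 5, 3, 7, 4, 1}
Orbit (k=closure, c=complement):
  1. A     = {6, 2, 5, 3, 7, 4}
  2. kA    = {6, 2, 5, 3, 7, 4, 1}
  3. cA    = {1}
  4. ckA   = {}
(closed under both — stop)

4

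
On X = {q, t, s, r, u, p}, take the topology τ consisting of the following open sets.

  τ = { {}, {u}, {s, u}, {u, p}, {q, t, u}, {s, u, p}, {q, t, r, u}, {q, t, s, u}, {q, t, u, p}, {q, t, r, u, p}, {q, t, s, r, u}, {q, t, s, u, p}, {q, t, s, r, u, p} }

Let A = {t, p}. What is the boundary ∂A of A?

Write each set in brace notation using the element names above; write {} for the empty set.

interior: largest open inside A is {} (from {})
cl via duality: int({q, s, r, u}) = {s, u}, so X∖{s, u} = {q, t, r, p}
cl∖int = {q, t, r, p}

{q, t, r, p}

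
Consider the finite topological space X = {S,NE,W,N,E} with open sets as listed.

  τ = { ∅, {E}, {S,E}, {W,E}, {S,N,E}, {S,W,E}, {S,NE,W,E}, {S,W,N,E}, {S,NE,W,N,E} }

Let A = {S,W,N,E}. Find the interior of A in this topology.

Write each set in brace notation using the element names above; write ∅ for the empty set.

opens ⊆ A: ∅, {E}, {S,E}, {W,E}, {S,N,E}, {S,W,E}, {S,W,N,E}; union → int = {S,W,N,E}

{S,W,N,E}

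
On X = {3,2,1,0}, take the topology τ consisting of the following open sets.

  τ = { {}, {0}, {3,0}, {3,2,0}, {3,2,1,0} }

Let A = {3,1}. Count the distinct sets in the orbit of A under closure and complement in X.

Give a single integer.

X∖A={2,0}, int(X∖A)={0}, hence cl(A)={3,2,1}
Orbit (k=closure, c=complement):
  1. A     = {3,1}
  2. kA    = {3,2,1}
  3. cA    = {2,0}
  4. ckA   = {0}
  5. kcA   = {3,2,1,0}
  6. ckcA  = {}
(closed under both — stop)

6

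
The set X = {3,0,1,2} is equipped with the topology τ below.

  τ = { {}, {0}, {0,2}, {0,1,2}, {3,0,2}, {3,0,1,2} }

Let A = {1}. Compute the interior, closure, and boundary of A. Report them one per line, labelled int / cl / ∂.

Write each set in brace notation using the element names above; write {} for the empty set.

int(A) = {}
cl(A)  = {1}
∂A     = {1}

open subsets of A: {}; so int(A) = {}
closure: X∖int(X∖A) = X∖{3,0,2} = {1}
∂A = {1} minus {} = {1}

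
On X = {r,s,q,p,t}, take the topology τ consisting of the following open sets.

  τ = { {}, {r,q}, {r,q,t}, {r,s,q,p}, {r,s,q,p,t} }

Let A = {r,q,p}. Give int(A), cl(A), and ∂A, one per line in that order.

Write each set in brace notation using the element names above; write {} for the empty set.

U open, U⊆A: {}, {r,q}. int(A) = ⋃ = {r,q}
X∖A={s,t}, int(X∖A)={}, hence cl(A)={r,s,q,p,t}
∂A: remove int from cl → {s,p,t}

int(A) = {r,q}
cl(A)  = {r,s,q,p,t}
∂A     = {s,p,t}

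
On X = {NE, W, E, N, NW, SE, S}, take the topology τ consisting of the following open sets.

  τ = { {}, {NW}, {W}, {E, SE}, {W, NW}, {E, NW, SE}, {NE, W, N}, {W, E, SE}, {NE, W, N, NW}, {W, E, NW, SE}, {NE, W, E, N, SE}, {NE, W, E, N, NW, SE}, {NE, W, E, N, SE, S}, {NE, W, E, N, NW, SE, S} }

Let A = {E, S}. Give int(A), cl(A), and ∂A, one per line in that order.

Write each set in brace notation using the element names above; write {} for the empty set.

open subsets of A: {}; so int(A) = {}
closure: X∖int(X∖A) = X∖{NE, W, N, NW} = {E, SE, S}
∂A = {E, SE, S} minus {} = {E, SE, S}

int(A) = {}
cl(A)  = {E, SE, S}
∂A     = {E, SE, S}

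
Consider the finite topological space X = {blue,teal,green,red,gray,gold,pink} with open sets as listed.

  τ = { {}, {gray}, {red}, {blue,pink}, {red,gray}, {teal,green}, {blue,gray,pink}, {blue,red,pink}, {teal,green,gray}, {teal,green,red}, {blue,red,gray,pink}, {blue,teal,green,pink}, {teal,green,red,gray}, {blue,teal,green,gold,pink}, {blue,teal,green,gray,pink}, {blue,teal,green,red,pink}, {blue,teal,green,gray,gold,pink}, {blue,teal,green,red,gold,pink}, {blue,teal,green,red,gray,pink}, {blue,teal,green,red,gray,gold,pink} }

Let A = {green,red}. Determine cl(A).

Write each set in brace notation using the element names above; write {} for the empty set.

cl via duality: int({blue,teal,gray,gold,pink}) = {blue,gray,pink}, so X∖{blue,gray,pink} = {teal,green,red,gold}

{teal,green,red,gold}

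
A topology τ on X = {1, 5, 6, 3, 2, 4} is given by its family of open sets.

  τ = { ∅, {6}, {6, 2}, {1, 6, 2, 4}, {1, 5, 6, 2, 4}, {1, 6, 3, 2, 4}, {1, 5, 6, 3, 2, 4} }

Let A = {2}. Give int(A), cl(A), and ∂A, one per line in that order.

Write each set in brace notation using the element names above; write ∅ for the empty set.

int(A) = ∅
cl(A)  = {1, 5, 3, 2, 4}
∂A     = {1, 5, 3, 2, 4}

opens ⊆ A: ∅; union → int = ∅
complement {1, 5, 6, 3, 4}; its interior {6}; cl(A) = X∖{6} = {1, 5, 3, 2, 4}
boundary = {1, 5, 3, 2, 4} ∖ ∅ = {1, 5, 3, 2, 4}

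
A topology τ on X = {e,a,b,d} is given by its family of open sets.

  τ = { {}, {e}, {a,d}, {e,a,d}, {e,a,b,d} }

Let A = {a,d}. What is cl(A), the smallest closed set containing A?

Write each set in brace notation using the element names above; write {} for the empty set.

{a,b,d}

X∖A={e,b}, int(X∖A)={e}, hence cl(A)={a,b,d}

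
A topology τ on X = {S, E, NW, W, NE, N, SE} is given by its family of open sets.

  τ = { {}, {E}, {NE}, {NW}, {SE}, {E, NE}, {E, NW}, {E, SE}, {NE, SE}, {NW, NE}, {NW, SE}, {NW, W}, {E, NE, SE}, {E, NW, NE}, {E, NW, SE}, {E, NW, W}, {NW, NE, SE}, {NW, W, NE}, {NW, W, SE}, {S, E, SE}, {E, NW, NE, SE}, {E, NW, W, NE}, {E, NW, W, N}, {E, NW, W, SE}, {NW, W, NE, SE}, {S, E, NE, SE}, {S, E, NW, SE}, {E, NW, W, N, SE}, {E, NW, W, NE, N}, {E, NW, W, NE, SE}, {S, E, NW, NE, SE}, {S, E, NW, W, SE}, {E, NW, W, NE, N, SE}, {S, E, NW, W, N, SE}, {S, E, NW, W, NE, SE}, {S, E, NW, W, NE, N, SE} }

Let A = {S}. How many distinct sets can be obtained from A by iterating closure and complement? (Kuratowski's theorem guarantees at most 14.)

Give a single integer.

4

complement {E, NW, W, NE, N, SE}; its interior {E, NW, W, NE, N, SE}; cl(A) = X∖{E, NW, W, NE, N, SE} = {S}
With k = closure, c = complement:
  1. A     = {S}
  2. cA    = {E, NW, W, NE, N, SE}
  3. kcA   = {S, E, NW, W, NE, N, SE}
  4. ckcA  = {}
k, c of each give nothing new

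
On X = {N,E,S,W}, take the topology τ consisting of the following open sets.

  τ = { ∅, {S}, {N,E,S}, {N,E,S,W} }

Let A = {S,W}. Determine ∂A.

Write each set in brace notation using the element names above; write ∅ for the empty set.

opens ⊆ A: ∅, {S}; union → int = {S}
complement {N,E}; its interior ∅; cl(A) = X∖∅ = {N,E,S,W}
boundary = {N,E,S,W} ∖ {S} = {N,E,W}

{N,E,W}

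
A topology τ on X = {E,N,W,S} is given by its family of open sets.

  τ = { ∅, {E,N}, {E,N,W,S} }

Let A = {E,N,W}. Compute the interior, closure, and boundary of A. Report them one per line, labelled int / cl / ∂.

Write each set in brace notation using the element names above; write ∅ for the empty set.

U open, U⊆A: ∅, {E,N}. int(A) = ⋃ = {E,N}
X∖A={S}, int(X∖A)=∅, hence cl(A)={E,N,W,S}
∂A: remove int from cl → {W,S}

int(A) = {E,N}
cl(A)  = {E,N,W,S}
∂A     = {W,S}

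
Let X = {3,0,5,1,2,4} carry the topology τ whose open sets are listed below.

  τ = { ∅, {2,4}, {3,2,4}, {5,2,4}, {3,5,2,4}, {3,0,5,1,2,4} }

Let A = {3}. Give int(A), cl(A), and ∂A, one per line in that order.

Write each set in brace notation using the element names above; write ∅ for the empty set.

int(A) = ∅
cl(A)  = {3,0,1}
∂A     = {3,0,1}

opens ⊆ A: ∅; union → int = ∅
complement {0,5,1,2,4}; its interior {5,2,4}; cl(A) = X∖{5,2,4} = {3,0,1}
boundary = {3,0,1} ∖ ∅ = {3,0,1}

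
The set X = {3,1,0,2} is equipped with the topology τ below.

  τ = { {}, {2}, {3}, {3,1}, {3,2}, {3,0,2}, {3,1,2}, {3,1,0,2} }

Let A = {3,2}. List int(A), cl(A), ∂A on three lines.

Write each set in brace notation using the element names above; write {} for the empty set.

int(A) = {3,2}
cl(A)  = {3,1,0,2}
∂A     = {1,0}

U open, U⊆A: {}, {2}, {3}, {3,2}. int(A) = ⋃ = {3,2}
X∖A={1,0}, int(X∖A)={}, hence cl(A)={3,1,0,2}
∂A: remove int from cl → {1,0}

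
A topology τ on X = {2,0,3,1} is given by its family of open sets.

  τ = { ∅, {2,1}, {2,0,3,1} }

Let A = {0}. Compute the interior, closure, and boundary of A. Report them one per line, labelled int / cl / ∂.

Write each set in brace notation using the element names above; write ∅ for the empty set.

int(A) = ∅
cl(A)  = {0,3}
∂A     = {0,3}

U open, U⊆A: ∅. int(A) = ⋃ = ∅
X∖A={2,3,1}, int(X∖A)={2,1}, hence cl(A)={0,3}
∂A: remove int from cl → {0,3}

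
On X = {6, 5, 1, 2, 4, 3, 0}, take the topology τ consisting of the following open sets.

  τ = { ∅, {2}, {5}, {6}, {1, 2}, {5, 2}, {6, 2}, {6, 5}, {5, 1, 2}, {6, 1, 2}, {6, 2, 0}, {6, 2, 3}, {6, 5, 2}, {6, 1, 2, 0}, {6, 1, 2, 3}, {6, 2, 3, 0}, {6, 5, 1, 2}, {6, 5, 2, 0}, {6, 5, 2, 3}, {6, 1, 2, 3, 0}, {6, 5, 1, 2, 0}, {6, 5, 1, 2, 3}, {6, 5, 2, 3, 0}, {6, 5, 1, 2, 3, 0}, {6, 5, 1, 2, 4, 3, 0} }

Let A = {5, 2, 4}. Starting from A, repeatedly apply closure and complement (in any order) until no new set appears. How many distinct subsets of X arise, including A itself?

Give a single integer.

cl via duality: int({6, 1, 3, 0}) = {6}, so X∖{6} = {5, 1, 2, 4, 3, 0}
Write k for closure, c for complement:
  1. A     = {5, 2, 4}
  2. kA    = {5, 1, 2, 4, 3, 0}
  3. cA    = {6, 1, 3, 0}
  4. ckA   = {6}
  5. kcA   = {6, 1, 4, 3, 0}
  6. kckA  = {6, 4, 3, 0}
  7. ckcA  = {5, 2}
  8. ckckA = {5, 1, 2}
applying k or c yields no new set

8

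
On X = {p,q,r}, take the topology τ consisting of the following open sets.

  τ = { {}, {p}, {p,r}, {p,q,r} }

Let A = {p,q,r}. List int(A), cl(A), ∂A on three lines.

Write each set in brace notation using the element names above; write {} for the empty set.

opens ⊆ A: {}, {p}, {p,r}, {p,q,r}; union → int = {p,q,r}
complement {}; its interior {}; cl(A) = X∖{} = {p,q,r}
boundary = {p,q,r} ∖ {p,q,r} = {}

int(A) = {p,q,r}
cl(A)  = {p,q,r}
∂A     = {}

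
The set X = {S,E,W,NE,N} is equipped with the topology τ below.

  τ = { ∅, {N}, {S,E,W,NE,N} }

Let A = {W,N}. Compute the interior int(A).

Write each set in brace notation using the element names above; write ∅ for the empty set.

interior: largest open inside A is {N} (from ∅, {N})

{N}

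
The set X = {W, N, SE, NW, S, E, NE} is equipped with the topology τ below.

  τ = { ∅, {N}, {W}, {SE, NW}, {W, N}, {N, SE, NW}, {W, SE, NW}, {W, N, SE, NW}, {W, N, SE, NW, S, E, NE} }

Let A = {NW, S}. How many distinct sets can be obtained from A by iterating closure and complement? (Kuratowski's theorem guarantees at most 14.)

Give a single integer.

8

complement {W, N, SE, E, NE}; its interior {W, N}; cl(A) = X∖{W, N} = {SE, NW, S, E, NE}
With k = closure, c = complement:
  1. A     = {NW, S}
  2. kA    = {SE, NW, S, E, NE}
  3. cA    = {W, N, SE, E, NE}
  4. ckA   = {W, N}
  5. kcA   = {W, N, SE, NW, S, E, NE}
  6. kckA  = {W, N, S, E, NE}
  7. ckcA  = ∅
  8. ckckA = {SE, NW}
k, c of each give nothing new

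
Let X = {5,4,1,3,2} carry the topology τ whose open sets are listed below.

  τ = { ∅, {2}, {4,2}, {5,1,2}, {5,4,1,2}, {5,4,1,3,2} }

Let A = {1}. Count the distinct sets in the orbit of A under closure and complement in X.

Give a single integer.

complement {5,4,3,2}; its interior {4,2}; cl(A) = X∖{4,2} = {5,1,3}
With k = closure, c = complement:
  1. A     = {1}
  2. kA    = {5,1,3}
  3. cA    = {5,4,3,2}
  4. ckA   = {4,2}
  5. kcA   = {5,4,1,3,2}
  6. ckcA  = ∅
k, c of each give nothing new

6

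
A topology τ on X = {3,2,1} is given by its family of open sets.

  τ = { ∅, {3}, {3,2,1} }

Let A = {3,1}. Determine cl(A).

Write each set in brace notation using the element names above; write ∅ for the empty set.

cl via duality: int({2}) = ∅, so X∖∅ = {3,2,1}

{3,2,1}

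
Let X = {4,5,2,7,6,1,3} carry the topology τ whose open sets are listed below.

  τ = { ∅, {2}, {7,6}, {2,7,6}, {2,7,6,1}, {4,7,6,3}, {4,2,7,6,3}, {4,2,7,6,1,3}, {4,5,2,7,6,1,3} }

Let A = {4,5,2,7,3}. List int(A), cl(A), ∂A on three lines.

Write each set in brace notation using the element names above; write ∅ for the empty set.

U open, U⊆A: ∅, {2}. int(A) = ⋃ = {2}
X∖A={6,1}, int(X∖A)=∅, hence cl(A)={4,5,2,7,6,1,3}
∂A: remove int from cl → {4,5,7,6,1,3}

int(A) = {2}
cl(A)  = {4,5,2,7,6,1,3}
∂A     = {4,5,7,6,1,3}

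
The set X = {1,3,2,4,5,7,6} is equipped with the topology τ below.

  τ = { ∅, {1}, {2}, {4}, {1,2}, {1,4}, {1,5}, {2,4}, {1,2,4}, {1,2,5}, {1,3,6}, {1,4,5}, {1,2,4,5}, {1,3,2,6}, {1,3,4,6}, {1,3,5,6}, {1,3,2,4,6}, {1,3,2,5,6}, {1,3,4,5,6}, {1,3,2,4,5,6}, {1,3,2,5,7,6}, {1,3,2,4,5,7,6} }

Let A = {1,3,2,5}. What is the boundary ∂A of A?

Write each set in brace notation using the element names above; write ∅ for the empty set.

{3,7,6}

interior: largest open inside A is {1,2,5} (from ∅, {1}, {2}, {1,5}, {1,2}, {1,2,5})
cl via duality: int({4,7,6}) = {4}, so X∖{4} = {1,3,2,5,7,6}
cl∖int = {3,7,6}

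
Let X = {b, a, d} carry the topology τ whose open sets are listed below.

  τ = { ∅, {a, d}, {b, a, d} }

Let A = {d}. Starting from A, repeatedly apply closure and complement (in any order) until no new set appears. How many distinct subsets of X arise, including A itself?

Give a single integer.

cl via duality: int({b, a}) = ∅, so X∖∅ = {b, a, d}
Write k for closure, c for complement:
  1. A     = {d}
  2. kA    = {b, a, d}
  3. cA    = {b, a}
  4. ckA   = ∅
applying k or c yields no new set

4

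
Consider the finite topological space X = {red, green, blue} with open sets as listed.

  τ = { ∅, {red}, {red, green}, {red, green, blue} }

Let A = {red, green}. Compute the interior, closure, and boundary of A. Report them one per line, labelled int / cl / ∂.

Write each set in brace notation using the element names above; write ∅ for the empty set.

int(A) = {red, green}
cl(A)  = {red, green, blue}
∂A     = {blue}

opens ⊆ A: ∅, {red}, {red, green}; union → int = {red, green}
complement {blue}; its interior ∅; cl(A) = X∖∅ = {red, green, blue}
boundary = {red, green, blue} ∖ {red, green} = {blue}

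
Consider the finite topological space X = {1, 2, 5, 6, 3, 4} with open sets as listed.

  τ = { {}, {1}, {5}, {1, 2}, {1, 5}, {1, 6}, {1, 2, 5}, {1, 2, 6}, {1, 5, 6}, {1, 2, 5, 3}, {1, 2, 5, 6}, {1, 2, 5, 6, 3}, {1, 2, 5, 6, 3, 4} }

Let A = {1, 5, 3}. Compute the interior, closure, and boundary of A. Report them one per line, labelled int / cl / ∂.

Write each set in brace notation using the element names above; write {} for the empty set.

int(A) = {1, 5}
cl(A)  = {1, 2, 5, 6, 3, 4}
∂A     = {2, 6, 3, 4}

open subsets of A: {}, {5}, {1}, {1, 5}; so int(A) = {1, 5}
closure: X∖int(X∖A) = X∖{} = {1, 2, 5, 6, 3, 4}
∂A = {1, 2, 5, 6, 3, 4} minus {1, 5} = {2, 6, 3, 4}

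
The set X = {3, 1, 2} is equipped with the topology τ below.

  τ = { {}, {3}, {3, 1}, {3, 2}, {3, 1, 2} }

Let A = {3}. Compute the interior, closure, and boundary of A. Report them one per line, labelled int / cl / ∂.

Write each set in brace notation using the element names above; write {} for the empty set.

open subsets of A: {}, {3}; so int(A) = {3}
closure: X∖int(X∖A) = X∖{} = {3, 1, 2}
∂A = {3, 1, 2} minus {3} = {1, 2}

int(A) = {3}
cl(A)  = {3, 1, 2}
∂A     = {1, 2}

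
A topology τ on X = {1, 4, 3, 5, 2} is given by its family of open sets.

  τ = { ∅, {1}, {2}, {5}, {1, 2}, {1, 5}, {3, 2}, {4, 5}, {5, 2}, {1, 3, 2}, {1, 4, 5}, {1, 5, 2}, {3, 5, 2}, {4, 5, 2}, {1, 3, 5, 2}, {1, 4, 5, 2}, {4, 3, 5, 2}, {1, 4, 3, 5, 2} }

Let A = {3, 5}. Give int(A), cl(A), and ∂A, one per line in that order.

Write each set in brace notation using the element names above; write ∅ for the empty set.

open subsets of A: ∅, {5}; so int(A) = {5}
closure: X∖int(X∖A) = X∖{1, 2} = {4, 3, 5}
∂A = {4, 3, 5} minus {5} = {4, 3}

int(A) = {5}
cl(A)  = {4, 3, 5}
∂A     = {4, 3}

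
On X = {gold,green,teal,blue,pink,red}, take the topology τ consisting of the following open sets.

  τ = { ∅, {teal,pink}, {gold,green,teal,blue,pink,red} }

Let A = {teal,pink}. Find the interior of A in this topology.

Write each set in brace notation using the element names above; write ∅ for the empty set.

{teal,pink}

opens ⊆ A: ∅, {teal,pink}; union → int = {teal,pink}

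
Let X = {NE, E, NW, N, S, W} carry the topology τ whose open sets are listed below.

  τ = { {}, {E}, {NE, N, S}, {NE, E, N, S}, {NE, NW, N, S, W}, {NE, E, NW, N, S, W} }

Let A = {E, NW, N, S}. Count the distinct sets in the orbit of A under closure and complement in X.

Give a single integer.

complement {NE, W}; its interior {}; cl(A) = X∖{} = {NE, E, NW, N, S, W}
With k = closure, c = complement:
  1. A     = {E, NW, N, S}
  2. kA    = {NE, E, NW, N, S, W}
  3. cA    = {NE, W}
  4. ckA   = {}
  5. kcA   = {NE, NW, N, S, W}
  6. ckcA  = {E}
k, c of each give nothing new

6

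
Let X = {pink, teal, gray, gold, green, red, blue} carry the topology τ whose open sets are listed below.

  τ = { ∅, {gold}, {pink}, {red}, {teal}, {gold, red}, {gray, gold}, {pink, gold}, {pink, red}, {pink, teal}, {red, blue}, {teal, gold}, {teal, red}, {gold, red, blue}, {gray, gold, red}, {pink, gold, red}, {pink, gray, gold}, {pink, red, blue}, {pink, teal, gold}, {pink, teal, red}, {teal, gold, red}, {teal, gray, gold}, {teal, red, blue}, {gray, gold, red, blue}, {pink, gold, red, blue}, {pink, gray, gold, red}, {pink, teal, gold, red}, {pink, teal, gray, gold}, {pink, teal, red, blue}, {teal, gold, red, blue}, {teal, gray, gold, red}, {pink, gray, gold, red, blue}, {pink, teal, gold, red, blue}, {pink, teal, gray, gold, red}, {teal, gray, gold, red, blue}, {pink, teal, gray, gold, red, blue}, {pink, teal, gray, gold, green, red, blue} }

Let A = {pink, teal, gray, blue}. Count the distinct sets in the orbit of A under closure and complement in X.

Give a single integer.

8

complement {gold, green, red}; its interior {gold, red}; cl(A) = X∖{gold, red} = {pink, teal, gray, green, blue}
With k = closure, c = complement:
  1. A     = {pink, teal, gray, blue}
  2. kA    = {pink, teal, gray, green, blue}
  3. cA    = {gold, green, red}
  4. ckA   = {gold, red}
  5. kcA   = {gray, gold, green, red, blue}
  6. ckcA  = {pink, teal}
  7. kckcA = {pink, teal, green}
  8. ckckcA = {gray, gold, red, blue}
k, c of each give nothing new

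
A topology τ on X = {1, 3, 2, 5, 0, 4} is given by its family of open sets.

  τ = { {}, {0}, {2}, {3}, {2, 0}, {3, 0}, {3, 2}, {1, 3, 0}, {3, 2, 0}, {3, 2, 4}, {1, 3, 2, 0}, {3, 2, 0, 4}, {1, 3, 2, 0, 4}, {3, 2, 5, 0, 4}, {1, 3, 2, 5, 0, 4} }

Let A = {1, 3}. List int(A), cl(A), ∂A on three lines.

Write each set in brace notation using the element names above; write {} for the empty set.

int(A) = {3}
cl(A)  = {1, 3, 5, 4}
∂A     = {1, 5, 4}

U open, U⊆A: {}, {3}. int(A) = ⋃ = {3}
X∖A={2, 5, 0, 4}, int(X∖A)={2, 0}, hence cl(A)={1, 3, 5, 4}
∂A: remove int from cl → {1, 5, 4}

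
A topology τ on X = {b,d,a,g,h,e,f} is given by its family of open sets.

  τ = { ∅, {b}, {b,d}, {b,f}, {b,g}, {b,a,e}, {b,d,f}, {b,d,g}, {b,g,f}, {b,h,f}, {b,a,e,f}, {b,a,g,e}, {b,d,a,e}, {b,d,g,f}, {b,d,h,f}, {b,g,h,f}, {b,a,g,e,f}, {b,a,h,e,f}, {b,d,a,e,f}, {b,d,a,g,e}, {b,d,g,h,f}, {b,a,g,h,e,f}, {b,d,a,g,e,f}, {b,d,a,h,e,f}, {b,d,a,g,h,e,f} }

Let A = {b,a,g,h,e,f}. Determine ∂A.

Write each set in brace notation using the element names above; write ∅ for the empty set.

opens ⊆ A: ∅, {b}, {b,f}, {b,g}, {b,h,f}, {b,a,e}, {b,g,f}, {b,a,g,e}, {b,a,e,f}, {b,g,h,f}, {b,a,g,e,f}, {b,a,h,e,f}, {b,a,g,h,e,f}; union → int = {b,a,g,h,e,f}
complement {d}; its interior ∅; cl(A) = X∖∅ = {b,d,a,g,h,e,f}
boundary = {b,d,a,g,h,e,f} ∖ {b,a,g,h,e,f} = {d}

{d}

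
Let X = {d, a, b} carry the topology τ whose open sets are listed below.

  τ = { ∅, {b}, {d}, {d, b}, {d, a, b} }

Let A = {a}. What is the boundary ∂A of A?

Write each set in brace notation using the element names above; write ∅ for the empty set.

opens ⊆ A: ∅; union → int = ∅
complement {d, b}; its interior {d, b}; cl(A) = X∖{d, b} = {a}
boundary = {a} ∖ ∅ = {a}

{a}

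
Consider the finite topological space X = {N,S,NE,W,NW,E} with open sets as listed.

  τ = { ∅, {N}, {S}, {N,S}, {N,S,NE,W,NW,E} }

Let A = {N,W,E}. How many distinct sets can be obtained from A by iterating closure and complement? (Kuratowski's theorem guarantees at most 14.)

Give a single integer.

cl via duality: int({S,NE,NW}) = {S}, so X∖{S} = {N,NE,W,NW,E}
Write k for closure, c for complement:
  1. A     = {N,W,E}
  2. kA    = {N,NE,W,NW,E}
  3. cA    = {S,NE,NW}
  4. ckA   = {S}
  5. kcA   = {S,NE,W,NW,E}
  6. ckcA  = {N}
applying k or c yields no new set

6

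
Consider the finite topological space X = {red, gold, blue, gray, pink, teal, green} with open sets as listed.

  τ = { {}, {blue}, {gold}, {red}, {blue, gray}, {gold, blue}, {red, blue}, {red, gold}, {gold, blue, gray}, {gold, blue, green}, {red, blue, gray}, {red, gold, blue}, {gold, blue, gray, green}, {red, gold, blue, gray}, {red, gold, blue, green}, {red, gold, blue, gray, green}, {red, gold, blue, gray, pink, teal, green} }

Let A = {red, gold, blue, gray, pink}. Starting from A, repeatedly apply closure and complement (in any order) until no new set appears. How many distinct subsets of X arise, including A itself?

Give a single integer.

6

cl via duality: int({teal, green}) = {}, so X∖{} = {red, gold, blue, gray, pink, teal, green}
Write k for closure, c for complement:
  1. A     = {red, gold, blue, gray, pink}
  2. kA    = {red, gold, blue, gray, pink, teal, green}
  3. cA    = {teal, green}
  4. ckA   = {}
  5. kcA   = {pink, teal, green}
  6. ckcA  = {red, gold, blue, gray}
applying k or c yields no new set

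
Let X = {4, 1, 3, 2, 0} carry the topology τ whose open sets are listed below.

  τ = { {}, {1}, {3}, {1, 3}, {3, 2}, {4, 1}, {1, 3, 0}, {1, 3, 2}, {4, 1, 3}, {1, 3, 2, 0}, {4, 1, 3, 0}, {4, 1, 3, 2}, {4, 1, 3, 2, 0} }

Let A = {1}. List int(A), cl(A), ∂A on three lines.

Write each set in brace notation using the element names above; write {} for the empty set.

U open, U⊆A: {}, {1}. int(A) = ⋃ = {1}
X∖A={4, 3, 2, 0}, int(X∖A)={3, 2}, hence cl(A)={4, 1, 0}
∂A: remove int from cl → {4, 0}

int(A) = {1}
cl(A)  = {4, 1, 0}
∂A     = {4, 0}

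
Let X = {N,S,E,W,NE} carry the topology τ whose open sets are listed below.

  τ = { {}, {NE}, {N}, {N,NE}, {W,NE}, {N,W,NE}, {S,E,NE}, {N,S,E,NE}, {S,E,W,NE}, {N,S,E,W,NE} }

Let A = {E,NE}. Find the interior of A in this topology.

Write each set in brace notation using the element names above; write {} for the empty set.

{NE}

open subsets of A: {}, {NE}; so int(A) = {NE}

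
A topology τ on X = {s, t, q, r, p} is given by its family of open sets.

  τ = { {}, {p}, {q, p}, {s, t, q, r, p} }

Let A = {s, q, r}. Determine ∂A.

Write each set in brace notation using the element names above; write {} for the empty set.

{s, t, q, r}

U open, U⊆A: {}. int(A) = ⋃ = {}
X∖A={t, p}, int(X∖A)={p}, hence cl(A)={s, t, q, r}
∂A: remove int from cl → {s, t, q, r}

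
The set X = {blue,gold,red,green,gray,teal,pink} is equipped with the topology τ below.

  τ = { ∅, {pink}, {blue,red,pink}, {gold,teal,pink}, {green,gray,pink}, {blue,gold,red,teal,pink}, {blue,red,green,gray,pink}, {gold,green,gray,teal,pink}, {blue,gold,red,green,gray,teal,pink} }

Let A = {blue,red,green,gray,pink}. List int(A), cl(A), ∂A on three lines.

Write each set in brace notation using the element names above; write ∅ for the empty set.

opens ⊆ A: ∅, {pink}, {green,gray,pink}, {blue,red,pink}, {blue,red,green,gray,pink}; union → int = {blue,red,green,gray,pink}
complement {gold,teal}; its interior ∅; cl(A) = X∖∅ = {blue,gold,red,green,gray,teal,pink}
boundary = {blue,gold,red,green,gray,teal,pink} ∖ {blue,red,green,gray,pink} = {gold,teal}

int(A) = {blue,red,green,gray,pink}
cl(A)  = {blue,gold,red,green,gray,teal,pink}
∂A     = {gold,teal}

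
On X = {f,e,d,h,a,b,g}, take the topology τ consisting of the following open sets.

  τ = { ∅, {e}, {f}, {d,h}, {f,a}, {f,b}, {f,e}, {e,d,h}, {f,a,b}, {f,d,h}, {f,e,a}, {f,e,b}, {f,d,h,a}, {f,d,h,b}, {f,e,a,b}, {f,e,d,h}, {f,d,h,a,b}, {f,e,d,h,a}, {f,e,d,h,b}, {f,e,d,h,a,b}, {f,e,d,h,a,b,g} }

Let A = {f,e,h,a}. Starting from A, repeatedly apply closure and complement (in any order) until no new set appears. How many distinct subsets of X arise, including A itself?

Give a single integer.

cl via duality: int({d,b,g}) = ∅, so X∖∅ = {f,e,d,h,a,b,g}
Write k for closure, c for complement:
  1. A     = {f,e,h,a}
  2. kA    = {f,e,d,h,a,b,g}
  3. cA    = {d,b,g}
  4. ckA   = ∅
  5. kcA   = {d,h,b,g}
  6. ckcA  = {f,e,a}
  7. kckcA = {f,e,a,b,g}
  8. ckckcA = {d,h}
  9. kckckcA = {d,h,g}
  10. ckckckcA = {f,e,a,b}
applying k or c yields no new set

10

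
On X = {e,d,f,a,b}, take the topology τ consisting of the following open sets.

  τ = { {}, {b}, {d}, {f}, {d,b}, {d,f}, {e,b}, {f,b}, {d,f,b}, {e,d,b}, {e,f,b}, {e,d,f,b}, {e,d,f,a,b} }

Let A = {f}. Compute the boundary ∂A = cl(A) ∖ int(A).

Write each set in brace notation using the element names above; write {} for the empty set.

{a}

open subsets of A: {}, {f}; so int(A) = {f}
closure: X∖int(X∖A) = X∖{e,d,b} = {f,a}
∂A = {f,a} minus {f} = {a}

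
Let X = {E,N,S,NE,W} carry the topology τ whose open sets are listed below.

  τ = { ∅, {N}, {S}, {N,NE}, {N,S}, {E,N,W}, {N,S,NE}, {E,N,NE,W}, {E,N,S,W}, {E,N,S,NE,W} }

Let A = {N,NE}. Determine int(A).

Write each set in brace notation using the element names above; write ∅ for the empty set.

{N,NE}

open subsets of A: ∅, {N}, {N,NE}; so int(A) = {N,NE}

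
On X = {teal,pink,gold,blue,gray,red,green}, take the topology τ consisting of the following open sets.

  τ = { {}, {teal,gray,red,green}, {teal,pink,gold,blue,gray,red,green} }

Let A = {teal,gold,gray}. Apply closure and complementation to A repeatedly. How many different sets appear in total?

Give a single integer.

4

complement {pink,blue,red,green}; its interior {}; cl(A) = X∖{} = {teal,pink,gold,blue,gray,red,green}
With k = closure, c = complement:
  1. A     = {teal,gold,gray}
  2. kA    = {teal,pink,gold,blue,gray,red,green}
  3. cA    = {pink,blue,red,green}
  4. ckA   = {}
k, c of each give nothing new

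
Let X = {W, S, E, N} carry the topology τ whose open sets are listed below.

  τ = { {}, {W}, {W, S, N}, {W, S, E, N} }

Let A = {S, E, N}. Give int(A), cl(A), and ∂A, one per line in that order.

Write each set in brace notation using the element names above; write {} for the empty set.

int(A) = {}
cl(A)  = {S, E, N}
∂A     = {S, E, N}

U open, U⊆A: {}. int(A) = ⋃ = {}
X∖A={W}, int(X∖A)={W}, hence cl(A)={S, E, N}
∂A: remove int from cl → {S, E, N}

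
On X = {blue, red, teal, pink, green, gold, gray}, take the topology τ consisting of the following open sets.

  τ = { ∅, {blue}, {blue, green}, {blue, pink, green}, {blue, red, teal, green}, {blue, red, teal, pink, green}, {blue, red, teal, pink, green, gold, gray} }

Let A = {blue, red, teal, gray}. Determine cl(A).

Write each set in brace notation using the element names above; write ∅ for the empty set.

closure: X∖int(X∖A) = X∖∅ = {blue, red, teal, pink, green, gold, gray}

{blue, red, teal, pink, green, gold, gray}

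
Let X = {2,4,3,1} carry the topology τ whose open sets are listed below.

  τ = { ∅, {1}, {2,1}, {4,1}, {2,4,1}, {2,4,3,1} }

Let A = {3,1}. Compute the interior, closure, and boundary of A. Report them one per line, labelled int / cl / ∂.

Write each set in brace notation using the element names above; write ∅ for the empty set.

open subsets of A: ∅, {1}; so int(A) = {1}
closure: X∖int(X∖A) = X∖∅ = {2,4,3,1}
∂A = {2,4,3,1} minus {1} = {2,4,3}

int(A) = {1}
cl(A)  = {2,4,3,1}
∂A     = {2,4,3}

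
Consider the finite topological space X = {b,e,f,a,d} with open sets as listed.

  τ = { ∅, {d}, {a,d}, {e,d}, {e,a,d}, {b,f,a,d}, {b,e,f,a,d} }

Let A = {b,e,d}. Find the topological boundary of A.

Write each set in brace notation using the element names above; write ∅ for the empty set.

{b,f,a}

interior: largest open inside A is {e,d} (from ∅, {d}, {e,d})
cl via duality: int({f,a}) = ∅, so X∖∅ = {b,e,f,a,d}
cl∖int = {b,f,a}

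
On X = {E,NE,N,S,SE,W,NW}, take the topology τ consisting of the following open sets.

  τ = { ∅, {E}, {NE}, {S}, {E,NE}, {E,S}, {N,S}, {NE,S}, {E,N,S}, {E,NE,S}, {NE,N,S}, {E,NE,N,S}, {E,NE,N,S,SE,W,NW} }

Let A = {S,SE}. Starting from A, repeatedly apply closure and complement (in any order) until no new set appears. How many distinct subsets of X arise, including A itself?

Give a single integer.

8

X∖A={E,NE,N,W,NW}, int(X∖A)={E,NE}, hence cl(A)={N,S,SE,W,NW}
Orbit (k=closure, c=complement):
  1. A     = {S,SE}
  2. kA    = {N,S,SE,W,NW}
  3. cA    = {E,NE,N,W,NW}
  4. ckA   = {E,NE}
  5. kcA   = {E,NE,N,SE,W,NW}
  6. kckA  = {E,NE,SE,W,NW}
  7. ckcA  = {S}
  8. ckckA = {N,S}
(closed under both — stop)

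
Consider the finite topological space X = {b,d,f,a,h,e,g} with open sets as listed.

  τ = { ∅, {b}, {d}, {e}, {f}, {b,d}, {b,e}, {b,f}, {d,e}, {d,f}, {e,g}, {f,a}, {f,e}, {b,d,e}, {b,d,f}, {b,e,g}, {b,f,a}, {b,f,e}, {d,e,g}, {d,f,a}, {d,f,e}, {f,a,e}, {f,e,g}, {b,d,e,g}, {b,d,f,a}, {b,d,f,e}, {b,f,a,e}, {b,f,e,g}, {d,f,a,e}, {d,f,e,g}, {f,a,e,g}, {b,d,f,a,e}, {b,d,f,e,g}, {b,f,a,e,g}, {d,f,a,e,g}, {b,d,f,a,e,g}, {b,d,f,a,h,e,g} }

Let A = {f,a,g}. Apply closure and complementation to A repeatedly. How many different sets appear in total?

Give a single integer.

complement {b,d,h,e}; its interior {b,d,e}; cl(A) = X∖{b,d,e} = {f,a,h,g}
With k = closure, c = complement:
  1. A     = {f,a,g}
  2. kA    = {f,a,h,g}
  3. cA    = {b,d,h,e}
  4. ckA   = {b,d,e}
  5. kcA   = {b,d,h,e,g}
  6. ckcA  = {f,a}
  7. kckcA = {f,a,h}
  8. ckckcA = {b,d,e,g}
k, c of each give nothing new

8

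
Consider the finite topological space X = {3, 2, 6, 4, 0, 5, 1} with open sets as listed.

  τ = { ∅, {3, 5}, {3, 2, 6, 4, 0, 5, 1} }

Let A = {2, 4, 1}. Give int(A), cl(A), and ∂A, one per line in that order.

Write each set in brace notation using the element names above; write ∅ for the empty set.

int(A) = ∅
cl(A)  = {2, 6, 4, 0, 1}
∂A     = {2, 6, 4, 0, 1}

interior: largest open inside A is ∅ (from ∅)
cl via duality: int({3, 6, 0, 5}) = {3, 5}, so X∖{3, 5} = {2, 6, 4, 0, 1}
cl∖int = {2, 6, 4, 0, 1}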